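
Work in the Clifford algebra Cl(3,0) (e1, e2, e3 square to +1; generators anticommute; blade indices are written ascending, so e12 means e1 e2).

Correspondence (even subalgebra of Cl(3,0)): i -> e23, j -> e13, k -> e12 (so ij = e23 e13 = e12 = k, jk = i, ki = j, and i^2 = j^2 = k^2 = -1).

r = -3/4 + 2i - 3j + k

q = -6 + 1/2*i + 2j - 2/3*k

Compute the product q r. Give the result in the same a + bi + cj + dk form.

In blades: q = -6 - 2/3*e12 + 2*e13 + 1/2*e23, r = -3/4 + e12 - 3*e13 + 2*e23.
Distribute q over r term by term (generator squares from the signature, products reordered to ascending indices): (-6)*r = 9/2 - 6*e12 + 18*e13 - 12*e23; (-2/3*e12)*r = 2/3 + 1/2*e12 - 4/3*e13 - 2*e23; (2*e13)*r = 6 - 4*e12 - 3/2*e13 + 2*e23; (1/2*e23)*r = -1 - 3/2*e12 - 1/2*e13 - 3/8*e23.
Sum: 61/6 - 11*e12 + 44/3*e13 - 99/8*e23; translating back through the correspondence:
Answer: 61/6 - 99/8*i + 44/3*j - 11k


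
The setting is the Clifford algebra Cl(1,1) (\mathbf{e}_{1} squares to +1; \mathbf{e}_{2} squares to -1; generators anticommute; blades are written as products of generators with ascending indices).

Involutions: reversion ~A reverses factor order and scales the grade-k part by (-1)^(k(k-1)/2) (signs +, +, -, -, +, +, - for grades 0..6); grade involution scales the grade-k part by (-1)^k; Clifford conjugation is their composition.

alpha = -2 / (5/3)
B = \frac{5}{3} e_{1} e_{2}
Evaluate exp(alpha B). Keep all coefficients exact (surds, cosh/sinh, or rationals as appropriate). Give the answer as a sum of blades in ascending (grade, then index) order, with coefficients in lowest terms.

B^2 = (\frac{5}{3})^2*(e_{1} e_{2})^2 = \frac{25}{9}*(+1) = \frac{25}{9} (a basis 2-blade squares to minus the product of its generators' squares).
B^2 = \frac{25}{9} — the series telescopes hyperbolically here: l = \frac{5}{3}, alpha*l = -2, so exp(alpha B) = cosh(-2) + (sinh(-2)/(\frac{5}{3}))*B = \cosh{\left(2 \right)} + (- \frac{3 \sinh{\left(2 \right)}}{5})*B.
Answer: \cosh{\left(2 \right)} - \sinh{\left(2 \right)} e_{1} e_{2}


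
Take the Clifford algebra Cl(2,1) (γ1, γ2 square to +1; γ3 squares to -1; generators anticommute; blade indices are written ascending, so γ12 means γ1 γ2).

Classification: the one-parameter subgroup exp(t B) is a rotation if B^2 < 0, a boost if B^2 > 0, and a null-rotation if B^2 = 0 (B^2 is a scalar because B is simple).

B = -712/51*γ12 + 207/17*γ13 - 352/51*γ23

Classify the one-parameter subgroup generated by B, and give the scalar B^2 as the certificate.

B^2 term by term: the squares give (-712/51)^2*(γ12)^2 + (207/17)^2*(γ13)^2 + (-352/51)^2*(γ23)^2 = 506944/2601*(-1) + 42849/289*(+1) + 123904/2601*(+1) = 1 (each basis 2-blade squares to minus the product of its generators' squares); cross terms between blades sharing an index anticommute and cancel. So B^2 = 1.
Answer: boost, certificate B^2 = 1. Why this suffices: the scalar 1 survives any versor conjugation, so its sign alone determines the class however B is presented.


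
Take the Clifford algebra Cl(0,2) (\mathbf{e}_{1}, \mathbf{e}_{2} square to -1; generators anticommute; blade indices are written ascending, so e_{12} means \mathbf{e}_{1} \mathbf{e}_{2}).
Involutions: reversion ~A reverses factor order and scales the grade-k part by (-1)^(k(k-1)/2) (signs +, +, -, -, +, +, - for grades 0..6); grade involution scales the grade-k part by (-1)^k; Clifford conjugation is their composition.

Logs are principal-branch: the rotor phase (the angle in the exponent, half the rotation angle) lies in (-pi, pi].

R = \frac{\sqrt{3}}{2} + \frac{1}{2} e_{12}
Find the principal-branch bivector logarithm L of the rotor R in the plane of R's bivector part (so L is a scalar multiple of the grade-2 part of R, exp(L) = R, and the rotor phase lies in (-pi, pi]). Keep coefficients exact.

The scalar part of R is \frac{\sqrt{3}}{2}, which pins the rotor phase on the principal branch; dividing the bivector part by the sine of that phase recovers the unit plane, and L is the phase times that plane.
Concretely: cos(phase) = \frac{\sqrt{3}}{2} gives phase = ±\frac{\pi}{6}, and since phase/sin(phase) is even the sign is immaterial: L = (phase/sin(phase)) * <R>_2 = (\frac{\pi}{3}) * <R>_2.
Answer: \frac{\pi}{6} e_{12}


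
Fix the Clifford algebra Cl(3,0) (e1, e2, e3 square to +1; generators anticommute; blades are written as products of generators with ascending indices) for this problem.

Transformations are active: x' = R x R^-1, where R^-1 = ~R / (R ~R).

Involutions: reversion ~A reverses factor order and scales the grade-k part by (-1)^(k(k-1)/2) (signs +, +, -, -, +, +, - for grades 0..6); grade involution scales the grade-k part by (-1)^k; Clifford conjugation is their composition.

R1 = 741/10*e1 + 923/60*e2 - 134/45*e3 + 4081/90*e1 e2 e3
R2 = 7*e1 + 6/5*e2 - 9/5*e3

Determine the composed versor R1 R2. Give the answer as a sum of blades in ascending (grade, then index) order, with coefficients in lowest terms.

Distribute over the terms of R2 (each basis-blade product reordered to ascending indices, repeated generators contracted through their squares):
R1 (7*e1) = 5187/10 - 6461/60*e1 e2 + 938/45*e1 e3 + 28567/90*e2 e3
R1 (6/5*e2) = 923/50 + 2223/25*e1 e2 - 4081/75*e1 e3 + 268/75*e2 e3
R1 (-9/5*e3) = 134/25 - 4081/50*e1 e2 - 6669/50*e1 e3 - 2769/100*e2 e3
Summing the partial products and collecting blades:
Answer: 13563/25 - 6023/60*e1 e2 - 75127/450*e1 e3 + 52793/180*e2 e3


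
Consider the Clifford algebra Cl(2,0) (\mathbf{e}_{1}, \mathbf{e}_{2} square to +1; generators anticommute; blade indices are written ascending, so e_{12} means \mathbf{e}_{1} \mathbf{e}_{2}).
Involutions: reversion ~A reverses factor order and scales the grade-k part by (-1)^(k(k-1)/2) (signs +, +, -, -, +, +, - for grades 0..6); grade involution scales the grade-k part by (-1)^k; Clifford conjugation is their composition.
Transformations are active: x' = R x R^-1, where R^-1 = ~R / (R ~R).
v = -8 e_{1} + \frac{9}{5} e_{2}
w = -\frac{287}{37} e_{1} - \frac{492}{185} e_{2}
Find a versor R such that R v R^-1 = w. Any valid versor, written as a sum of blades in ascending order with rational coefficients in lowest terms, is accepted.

A norm check does it: q(v) = q(w) = \frac{1681}{25}, hence R = v + w = -\frac{583}{37} e_{1} - \frac{159}{185} e_{2} realises the map — parallel part kept, (v - w)/2 negated, v carried to w.
Answer: -\frac{583}{37} e_{1} - \frac{159}{185} e_{2}


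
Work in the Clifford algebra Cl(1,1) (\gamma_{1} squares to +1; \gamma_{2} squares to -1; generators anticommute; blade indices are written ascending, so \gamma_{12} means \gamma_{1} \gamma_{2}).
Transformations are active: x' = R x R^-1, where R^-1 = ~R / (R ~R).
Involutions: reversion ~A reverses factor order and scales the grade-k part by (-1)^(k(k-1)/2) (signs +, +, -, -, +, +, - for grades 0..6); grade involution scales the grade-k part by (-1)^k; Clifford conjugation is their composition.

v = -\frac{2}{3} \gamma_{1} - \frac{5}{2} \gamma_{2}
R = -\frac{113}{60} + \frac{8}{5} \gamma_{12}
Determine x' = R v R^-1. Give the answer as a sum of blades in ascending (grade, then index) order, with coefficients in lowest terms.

~R = -\frac{113}{60} - \frac{8}{5} \gamma_{12}, and R ~R = \frac{3553}{3600}, so R^-1 = ~R / (\frac{3553}{3600}).
R v = \frac{473}{90} \gamma_{1} + \frac{231}{40} \gamma_{2}
Answer: -\frac{18790}{969} \gamma_{1} - \frac{12623}{646} \gamma_{2}


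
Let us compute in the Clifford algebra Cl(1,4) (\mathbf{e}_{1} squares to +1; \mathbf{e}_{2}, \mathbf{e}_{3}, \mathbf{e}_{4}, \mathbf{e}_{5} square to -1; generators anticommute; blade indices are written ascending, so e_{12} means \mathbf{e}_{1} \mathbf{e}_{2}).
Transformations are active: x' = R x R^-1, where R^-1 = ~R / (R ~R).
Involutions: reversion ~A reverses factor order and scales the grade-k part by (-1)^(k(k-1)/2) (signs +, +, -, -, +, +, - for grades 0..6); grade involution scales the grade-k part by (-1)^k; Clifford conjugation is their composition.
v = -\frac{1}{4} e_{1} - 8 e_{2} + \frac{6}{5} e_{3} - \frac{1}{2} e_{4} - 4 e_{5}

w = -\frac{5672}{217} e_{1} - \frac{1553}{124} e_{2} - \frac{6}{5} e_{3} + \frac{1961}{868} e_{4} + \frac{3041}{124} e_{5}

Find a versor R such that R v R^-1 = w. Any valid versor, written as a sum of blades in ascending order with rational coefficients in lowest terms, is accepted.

Here q(v) = q(w) = -\frac{32651}{400}; the classical choice R = v + w = -\frac{22905}{868} e_{1} - \frac{2545}{124} e_{2} + \frac{1527}{868} e_{4} + \frac{2545}{124} e_{5} then realises v -> w under the sandwich.
Answer: -\frac{22905}{868} e_{1} - \frac{2545}{124} e_{2} + \frac{1527}{868} e_{4} + \frac{2545}{124} e_{5}


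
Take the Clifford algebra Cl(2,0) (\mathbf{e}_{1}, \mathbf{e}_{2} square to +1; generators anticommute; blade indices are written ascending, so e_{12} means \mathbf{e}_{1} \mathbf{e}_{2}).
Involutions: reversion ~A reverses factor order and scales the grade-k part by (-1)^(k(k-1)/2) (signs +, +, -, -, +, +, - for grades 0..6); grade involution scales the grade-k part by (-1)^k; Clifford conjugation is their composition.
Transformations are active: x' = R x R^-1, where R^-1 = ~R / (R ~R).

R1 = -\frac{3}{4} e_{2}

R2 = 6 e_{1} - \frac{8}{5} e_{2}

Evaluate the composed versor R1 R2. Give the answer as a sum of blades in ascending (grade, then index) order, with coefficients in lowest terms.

Distribute over the terms of R1 (each basis-blade product reordered to ascending indices, repeated generators contracted through their squares):
(-\frac{3}{4} e_{2}) R2 = \frac{6}{5} + \frac{9}{2} e_{12}
Answer: \frac{6}{5} + \frac{9}{2} e_{12}


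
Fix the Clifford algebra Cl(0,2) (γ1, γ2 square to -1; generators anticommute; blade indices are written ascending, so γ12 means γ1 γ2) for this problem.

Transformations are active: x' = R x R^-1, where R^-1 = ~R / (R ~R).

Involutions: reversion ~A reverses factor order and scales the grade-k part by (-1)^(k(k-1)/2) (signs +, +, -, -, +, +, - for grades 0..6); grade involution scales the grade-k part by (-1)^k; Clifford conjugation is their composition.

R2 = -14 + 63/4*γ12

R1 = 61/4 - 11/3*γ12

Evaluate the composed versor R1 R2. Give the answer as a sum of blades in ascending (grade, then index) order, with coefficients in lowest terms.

Distribute over the terms of R1 (each basis-blade product reordered to ascending indices, repeated generators contracted through their squares):
(61/4) R2 = -427/2 + 3843/16*γ12
(-11/3*γ12) R2 = 231/4 + 154/3*γ12
Summing the partial products and collecting blades:
Answer: -623/4 + 13993/48*γ12


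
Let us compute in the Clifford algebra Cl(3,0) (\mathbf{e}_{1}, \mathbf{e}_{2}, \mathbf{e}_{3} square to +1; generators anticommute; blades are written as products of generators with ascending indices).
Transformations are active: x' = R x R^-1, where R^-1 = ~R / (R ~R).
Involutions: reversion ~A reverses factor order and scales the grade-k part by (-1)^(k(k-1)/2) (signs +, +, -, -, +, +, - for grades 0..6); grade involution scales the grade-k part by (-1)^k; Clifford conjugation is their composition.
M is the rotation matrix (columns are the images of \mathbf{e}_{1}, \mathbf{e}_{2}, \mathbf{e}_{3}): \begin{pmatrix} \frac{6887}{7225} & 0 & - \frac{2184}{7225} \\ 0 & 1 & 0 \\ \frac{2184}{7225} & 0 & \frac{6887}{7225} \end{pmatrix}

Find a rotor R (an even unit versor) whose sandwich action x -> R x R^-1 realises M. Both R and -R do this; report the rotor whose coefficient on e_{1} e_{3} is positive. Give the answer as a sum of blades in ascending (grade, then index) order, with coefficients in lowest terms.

Method: write R = a + b12*e_{1} e_{2} + b13*e_{1} e_{3} + b23*e_{2} e_{3} with a^2 + b12^2 + b13^2 + b23^2 = 1 (so R^-1 = ~R). Expanding the columns R e_j ~R gives tr M = 4a^2 - 1 and, from the antisymmetric part, M21 - M12 = -4a*b12, M13 - M31 = 4a*b13, M32 - M23 = -4a*b23.
Here tr M = \frac{20999}{7225}, so a^2 = (1 + tr M)/4 = \frac{7056}{7225} and a = ±\frac{84}{85}. Taking a = \frac{84}{85}: M21 - M12 = 0, M13 - M31 = -\frac{4368}{7225}, M32 - M23 = 0, giving b12 = 0, b13 = -\frac{13}{85}, b23 = 0, i.e. R = \frac{84}{85} - \frac{13}{85} e_{1} e_{3}.
Its e_{1} e_{3} coefficient is negative, so report the other preimage -R.
Answer: -\frac{84}{85} + \frac{13}{85} e_{1} e_{3}. Note: both R and -R realise this M (trace \frac{20999}{7225}); the covering map identifies them, and the e_{1} e_{3}-coefficient sign is the tie-breaker.


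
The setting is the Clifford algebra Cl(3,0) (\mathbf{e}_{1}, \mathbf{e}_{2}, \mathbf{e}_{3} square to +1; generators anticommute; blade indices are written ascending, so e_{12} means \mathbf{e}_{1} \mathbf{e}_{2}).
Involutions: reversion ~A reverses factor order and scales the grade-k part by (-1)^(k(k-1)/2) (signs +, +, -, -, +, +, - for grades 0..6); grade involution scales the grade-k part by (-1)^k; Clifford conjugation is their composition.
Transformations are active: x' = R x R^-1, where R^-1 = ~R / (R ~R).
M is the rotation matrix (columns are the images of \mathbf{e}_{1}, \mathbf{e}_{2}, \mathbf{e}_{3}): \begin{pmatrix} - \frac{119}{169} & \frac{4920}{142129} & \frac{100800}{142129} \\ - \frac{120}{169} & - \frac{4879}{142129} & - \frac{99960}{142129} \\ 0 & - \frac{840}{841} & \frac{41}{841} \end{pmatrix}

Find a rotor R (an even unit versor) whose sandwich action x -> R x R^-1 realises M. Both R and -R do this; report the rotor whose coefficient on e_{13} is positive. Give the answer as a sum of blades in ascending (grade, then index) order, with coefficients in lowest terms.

Method: write R = a + b12*e_{12} + b13*e_{13} + b23*e_{23} with a^2 + b12^2 + b13^2 + b23^2 = 1 (so R^-1 = ~R). Expanding the columns R e_j ~R gives tr M = 4a^2 - 1 and, from the antisymmetric part, M21 - M12 = -4a*b12, M13 - M31 = 4a*b13, M32 - M23 = -4a*b23.
Here tr M = -\frac{98029}{142129}, so a^2 = (1 + tr M)/4 = \frac{11025}{142129} and a = ±\frac{105}{377}. Taking a = \frac{105}{377}: M21 - M12 = -\frac{105840}{142129}, M13 - M31 = \frac{100800}{142129}, M32 - M23 = -\frac{42000}{142129}, giving b12 = \frac{252}{377}, b13 = \frac{240}{377}, b23 = \frac{100}{377}, i.e. R = \frac{105}{377} + \frac{252}{377} e_{12} + \frac{240}{377} e_{13} + \frac{100}{377} e_{23}.
Its e_{13} coefficient is already positive.
Answer: \frac{105}{377} + \frac{252}{377} e_{12} + \frac{240}{377} e_{13} + \frac{100}{377} e_{23}. Uniqueness: Spin(3) -> SO(3) maps R and -R to the same rotation of trace -\frac{98029}{142129}; fixing the sign of the e_{13} coefficient removes the ambiguity.


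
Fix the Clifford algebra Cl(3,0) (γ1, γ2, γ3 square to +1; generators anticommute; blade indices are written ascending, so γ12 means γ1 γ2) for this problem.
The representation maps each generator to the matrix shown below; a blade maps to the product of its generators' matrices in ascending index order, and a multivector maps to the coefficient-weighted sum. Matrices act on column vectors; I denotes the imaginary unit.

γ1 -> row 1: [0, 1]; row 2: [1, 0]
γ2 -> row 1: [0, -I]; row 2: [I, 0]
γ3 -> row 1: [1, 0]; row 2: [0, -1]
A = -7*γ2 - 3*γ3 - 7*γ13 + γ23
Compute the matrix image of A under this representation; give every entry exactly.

Bivector images (products of the table entries): rho(γ13) = rho(γ1)rho(γ3) = row 1: [0, -1]; row 2: [1, 0]; rho(γ23) = rho(γ2)rho(γ3) = row 1: [0, I]; row 2: [I, 0].
M = (-7)*rho(γ2) + (-3)*rho(γ3) + (-7)*rho(γ13) + (1)*rho(γ23), summed entrywise:
Answer: row 1: [-3, 7 + 8*I]; row 2: [-7 - 6*I, 3]


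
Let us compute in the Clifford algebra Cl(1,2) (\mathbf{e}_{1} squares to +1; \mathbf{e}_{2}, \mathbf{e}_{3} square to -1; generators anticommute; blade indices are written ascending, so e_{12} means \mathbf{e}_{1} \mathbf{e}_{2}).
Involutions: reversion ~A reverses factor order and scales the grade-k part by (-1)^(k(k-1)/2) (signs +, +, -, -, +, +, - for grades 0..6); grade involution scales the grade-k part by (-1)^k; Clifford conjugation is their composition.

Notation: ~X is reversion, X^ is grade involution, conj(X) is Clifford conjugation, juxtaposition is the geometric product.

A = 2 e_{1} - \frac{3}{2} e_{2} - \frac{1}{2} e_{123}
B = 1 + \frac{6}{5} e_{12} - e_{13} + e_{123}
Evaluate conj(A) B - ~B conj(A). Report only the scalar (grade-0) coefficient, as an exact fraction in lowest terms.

first term: \frac{1}{2} - \frac{1}{5} e_{1} - \frac{7}{5} e_{2} + \frac{7}{5} e_{3} + \frac{3}{2} e_{13} - 2 e_{23} + e_{123}
second term: -\frac{1}{2} - \frac{1}{5} e_{1} - \frac{2}{5} e_{2} + \frac{13}{5} e_{3} - \frac{3}{2} e_{13} + 2 e_{23} - 2 e_{123}
Answer: 1


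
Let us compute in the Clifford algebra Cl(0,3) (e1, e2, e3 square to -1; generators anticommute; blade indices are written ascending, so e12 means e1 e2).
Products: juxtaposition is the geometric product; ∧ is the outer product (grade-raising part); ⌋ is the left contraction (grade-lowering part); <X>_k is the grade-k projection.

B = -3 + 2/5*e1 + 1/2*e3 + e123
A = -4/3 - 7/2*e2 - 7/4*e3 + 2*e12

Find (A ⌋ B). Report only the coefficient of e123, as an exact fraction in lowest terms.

step 1: 39/8 - 8/15*e1 - 8/3*e3 + 7/4*e12 - 7/2*e13 - 4/3*e123
Answer: -4/3


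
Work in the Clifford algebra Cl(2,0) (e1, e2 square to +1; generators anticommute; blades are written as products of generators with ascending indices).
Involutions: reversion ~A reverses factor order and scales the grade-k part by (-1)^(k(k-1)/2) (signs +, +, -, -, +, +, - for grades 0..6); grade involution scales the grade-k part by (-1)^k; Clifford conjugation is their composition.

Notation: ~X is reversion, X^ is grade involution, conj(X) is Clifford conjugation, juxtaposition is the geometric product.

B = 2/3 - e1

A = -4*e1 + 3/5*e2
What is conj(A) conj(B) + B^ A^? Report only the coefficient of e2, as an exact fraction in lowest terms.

first term: 4 + 8/3*e1 - 2/5*e2 + 3/5*e1 e2
second term: 4 + 8/3*e1 - 2/5*e2 - 3/5*e1 e2
Answer: -4/5


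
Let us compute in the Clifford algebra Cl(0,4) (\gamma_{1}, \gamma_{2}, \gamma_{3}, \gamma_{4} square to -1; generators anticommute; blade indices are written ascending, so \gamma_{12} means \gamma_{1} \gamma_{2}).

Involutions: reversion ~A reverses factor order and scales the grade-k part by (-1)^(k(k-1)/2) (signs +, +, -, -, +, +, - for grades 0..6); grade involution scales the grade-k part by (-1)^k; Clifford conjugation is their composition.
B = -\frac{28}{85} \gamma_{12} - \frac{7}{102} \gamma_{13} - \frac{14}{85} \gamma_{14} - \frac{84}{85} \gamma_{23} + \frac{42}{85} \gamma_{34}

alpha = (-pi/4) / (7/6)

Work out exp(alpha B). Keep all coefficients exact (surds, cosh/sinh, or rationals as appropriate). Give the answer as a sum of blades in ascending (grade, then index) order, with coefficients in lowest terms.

B^2 term by term: the squares give (-\frac{28}{85})^2*(\gamma_{12})^2 + (-\frac{7}{102})^2*(\gamma_{13})^2 + (-\frac{14}{85})^2*(\gamma_{14})^2 + (-\frac{84}{85})^2*(\gamma_{23})^2 + (\frac{42}{85})^2*(\gamma_{34})^2 = \frac{784}{7225}*(-1) + \frac{49}{10404}*(-1) + \frac{196}{7225}*(-1) + \frac{7056}{7225}*(-1) + \frac{1764}{7225}*(-1) = -\frac{49}{36} (each basis 2-blade squares to minus the product of its generators' squares); cross terms between blades sharing an index anticommute and cancel; the commuting (index-disjoint) pairs give grade-4 terms 2*c*c'*(blade product), which cancel blade by blade — \gamma_{1234}: -\frac{2352}{7225} + \frac{2352}{7225} = 0 — confirming B is simple. So B^2 = -\frac{49}{36}.
B^2 = -\frac{49}{36} — circular case — the even/odd split gives cos and sin: l = \frac{7}{6}, alpha*l = - \frac{\pi}{4}, so exp(alpha B) = cos(- \frac{\pi}{4}) + (sin(- \frac{\pi}{4})/(\frac{7}{6}))*B = \frac{\sqrt{2}}{2} + (- \frac{3 \sqrt{2}}{7})*B.
Answer: \frac{\sqrt{2}}{2} + \frac{12 \sqrt{2}}{85} \gamma_{12} + \frac{\sqrt{2}}{34} \gamma_{13} + \frac{6 \sqrt{2}}{85} \gamma_{14} + \frac{36 \sqrt{2}}{85} \gamma_{23} - \frac{18 \sqrt{2}}{85} \gamma_{34}


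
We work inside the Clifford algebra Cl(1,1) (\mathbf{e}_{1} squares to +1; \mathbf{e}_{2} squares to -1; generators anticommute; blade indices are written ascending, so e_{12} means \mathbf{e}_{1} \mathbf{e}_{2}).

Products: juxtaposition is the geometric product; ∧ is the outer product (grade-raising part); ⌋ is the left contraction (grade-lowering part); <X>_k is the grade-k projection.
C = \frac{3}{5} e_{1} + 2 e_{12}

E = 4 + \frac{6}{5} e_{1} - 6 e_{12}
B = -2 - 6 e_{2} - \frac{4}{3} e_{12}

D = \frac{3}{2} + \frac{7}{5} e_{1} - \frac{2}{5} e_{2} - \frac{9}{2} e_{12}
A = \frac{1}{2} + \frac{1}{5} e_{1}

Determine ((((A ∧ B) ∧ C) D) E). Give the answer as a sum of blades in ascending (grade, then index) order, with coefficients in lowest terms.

step 1: -1 - \frac{2}{5} e_{1} - 3 e_{2} - \frac{28}{15} e_{12}
step 2: -\frac{3}{5} e_{1} - \frac{1}{5} e_{12}
step 3: \frac{3}{50} - \frac{49}{50} e_{1} + \frac{149}{50} e_{2} - \frac{3}{50} e_{12}
step 4: -\frac{72}{125} - \frac{2716}{125} e_{1} + \frac{2234}{125} e_{2} - \frac{522}{125} e_{12}
Answer: -\frac{72}{125} - \frac{2716}{125} e_{1} + \frac{2234}{125} e_{2} - \frac{522}{125} e_{12}


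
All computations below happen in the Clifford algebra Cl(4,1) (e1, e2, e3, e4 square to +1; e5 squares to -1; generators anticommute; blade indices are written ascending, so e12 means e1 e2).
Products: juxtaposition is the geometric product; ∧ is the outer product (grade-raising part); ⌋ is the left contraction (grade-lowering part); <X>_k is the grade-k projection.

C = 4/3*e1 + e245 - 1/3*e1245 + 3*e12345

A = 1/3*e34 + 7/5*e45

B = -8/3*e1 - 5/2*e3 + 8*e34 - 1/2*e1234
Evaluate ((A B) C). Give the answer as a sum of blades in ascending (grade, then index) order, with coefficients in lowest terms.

step 1: -8/3 + 5/6*e4 + 1/6*e12 - 56/5*e35 - 8/9*e134 - 56/15*e145 - 7/2*e345 + 7/10*e1235
step 2: -32/9*e1 + 46/45*e2 + 21/10*e4 - 427/30*e12 - 10/9*e14 - 77/10*e23 + 11/6*e25 - 257/270*e34 - 443/90*e45 + 7/6*e123 + 168/5*e124 - 5/18*e125 + 7/10*e134 - 224/15*e135 + 1/6*e145 - 56/5*e234 - 86/135*e235 - 8/3*e245 - 1/2*e345 + 56/15*e1234 - 61/18*e1235 + 8/9*e1245 + 14/3*e1345 - 8*e12345
Answer: -32/9*e1 + 46/45*e2 + 21/10*e4 - 427/30*e12 - 10/9*e14 - 77/10*e23 + 11/6*e25 - 257/270*e34 - 443/90*e45 + 7/6*e123 + 168/5*e124 - 5/18*e125 + 7/10*e134 - 224/15*e135 + 1/6*e145 - 56/5*e234 - 86/135*e235 - 8/3*e245 - 1/2*e345 + 56/15*e1234 - 61/18*e1235 + 8/9*e1245 + 14/3*e1345 - 8*e12345


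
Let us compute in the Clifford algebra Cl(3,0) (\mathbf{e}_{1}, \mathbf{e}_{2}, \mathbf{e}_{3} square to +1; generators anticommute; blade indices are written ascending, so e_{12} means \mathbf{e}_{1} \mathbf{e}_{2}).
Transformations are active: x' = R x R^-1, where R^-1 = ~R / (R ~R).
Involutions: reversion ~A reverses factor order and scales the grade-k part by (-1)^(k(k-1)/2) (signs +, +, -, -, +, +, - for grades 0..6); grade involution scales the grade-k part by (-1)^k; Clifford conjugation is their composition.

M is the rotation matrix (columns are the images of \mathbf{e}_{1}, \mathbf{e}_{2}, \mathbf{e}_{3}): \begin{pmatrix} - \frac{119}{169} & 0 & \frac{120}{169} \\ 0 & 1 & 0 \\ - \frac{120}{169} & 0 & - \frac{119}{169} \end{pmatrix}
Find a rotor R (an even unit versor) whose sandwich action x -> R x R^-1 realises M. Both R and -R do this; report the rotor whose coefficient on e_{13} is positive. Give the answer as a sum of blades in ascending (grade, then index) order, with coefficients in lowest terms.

Method: write R = a + b12*e_{12} + b13*e_{13} + b23*e_{23} with a^2 + b12^2 + b13^2 + b23^2 = 1 (so R^-1 = ~R). Expanding the columns R e_j ~R gives tr M = 4a^2 - 1 and, from the antisymmetric part, M21 - M12 = -4a*b12, M13 - M31 = 4a*b13, M32 - M23 = -4a*b23.
Here tr M = -\frac{69}{169}, so a^2 = (1 + tr M)/4 = \frac{25}{169} and a = ±\frac{5}{13}. Taking a = \frac{5}{13}: M21 - M12 = 0, M13 - M31 = \frac{240}{169}, M32 - M23 = 0, giving b12 = 0, b13 = \frac{12}{13}, b23 = 0, i.e. R = \frac{5}{13} + \frac{12}{13} e_{13}.
Its e_{13} coefficient is already positive.
Answer: \frac{5}{13} + \frac{12}{13} e_{13}. Why the constraint matters: R and -R act identically through the sandwich — M has trace -\frac{69}{169} either way — so only the sign condition on e_{13} picks one of the two preimages.


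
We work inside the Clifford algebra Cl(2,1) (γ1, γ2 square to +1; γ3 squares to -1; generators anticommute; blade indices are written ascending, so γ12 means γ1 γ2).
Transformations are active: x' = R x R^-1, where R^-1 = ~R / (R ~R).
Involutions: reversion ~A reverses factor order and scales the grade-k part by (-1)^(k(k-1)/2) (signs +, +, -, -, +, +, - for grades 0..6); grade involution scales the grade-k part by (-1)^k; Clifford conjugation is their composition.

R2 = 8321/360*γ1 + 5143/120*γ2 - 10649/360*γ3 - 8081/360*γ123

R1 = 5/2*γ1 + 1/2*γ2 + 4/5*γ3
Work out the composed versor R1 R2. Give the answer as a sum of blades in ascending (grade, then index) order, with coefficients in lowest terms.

Distribute over the terms of R1 (each basis-blade product reordered to ascending indices, repeated generators contracted through their squares):
(5/2*γ1) R2 = 8321/144 + 5143/48*γ12 - 10649/144*γ13 - 8081/144*γ23
(1/2*γ2) R2 = 5143/240 - 8321/720*γ12 + 8081/720*γ13 - 10649/720*γ23
(4/5*γ3) R2 = 10649/450 + 8081/450*γ12 - 8321/450*γ13 - 5143/150*γ23
Summing the partial products and collecting blades:
Answer: 61727/600 + 8516/75*γ12 - 73097/900*γ13 - 21039/200*γ23


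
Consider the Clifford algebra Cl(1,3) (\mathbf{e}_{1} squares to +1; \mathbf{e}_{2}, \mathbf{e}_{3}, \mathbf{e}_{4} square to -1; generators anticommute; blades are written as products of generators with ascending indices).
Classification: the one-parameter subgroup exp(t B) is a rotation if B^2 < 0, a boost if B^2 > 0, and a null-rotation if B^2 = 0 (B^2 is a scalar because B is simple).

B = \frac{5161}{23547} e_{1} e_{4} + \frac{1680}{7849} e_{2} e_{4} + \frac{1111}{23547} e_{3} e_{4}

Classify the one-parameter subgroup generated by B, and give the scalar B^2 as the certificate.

B^2 term by term: the squares give (\frac{5161}{23547})^2*(e_{1} e_{4})^2 + (\frac{1680}{7849})^2*(e_{2} e_{4})^2 + (\frac{1111}{23547})^2*(e_{3} e_{4})^2 = \frac{26635921}{554461209}*(+1) + \frac{2822400}{61606801}*(-1) + \frac{1234321}{554461209}*(-1) = 0 (each basis 2-blade squares to minus the product of its generators' squares); cross terms between blades sharing an index anticommute and cancel. So B^2 = 0.
Answer: null-rotation, certificate B^2 = 0. The invariant at work: B^2 = 0 is unchanged by conjugation, hence its sign classifies the subgroup whatever basis B is written in.


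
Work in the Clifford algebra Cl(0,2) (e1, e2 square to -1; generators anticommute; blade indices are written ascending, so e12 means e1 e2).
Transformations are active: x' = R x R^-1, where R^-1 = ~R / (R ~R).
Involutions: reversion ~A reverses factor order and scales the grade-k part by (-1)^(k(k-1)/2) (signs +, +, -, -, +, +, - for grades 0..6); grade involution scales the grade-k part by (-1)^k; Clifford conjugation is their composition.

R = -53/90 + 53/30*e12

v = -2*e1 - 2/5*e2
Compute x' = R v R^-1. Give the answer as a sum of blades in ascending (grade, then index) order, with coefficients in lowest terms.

~R = -53/90 - 53/30*e12, and R ~R = 2809/810, so R^-1 = ~R / (2809/810).
R v = 424/225*e1 - 742/225*e2
Answer: 34/25*e1 + 38/25*e2


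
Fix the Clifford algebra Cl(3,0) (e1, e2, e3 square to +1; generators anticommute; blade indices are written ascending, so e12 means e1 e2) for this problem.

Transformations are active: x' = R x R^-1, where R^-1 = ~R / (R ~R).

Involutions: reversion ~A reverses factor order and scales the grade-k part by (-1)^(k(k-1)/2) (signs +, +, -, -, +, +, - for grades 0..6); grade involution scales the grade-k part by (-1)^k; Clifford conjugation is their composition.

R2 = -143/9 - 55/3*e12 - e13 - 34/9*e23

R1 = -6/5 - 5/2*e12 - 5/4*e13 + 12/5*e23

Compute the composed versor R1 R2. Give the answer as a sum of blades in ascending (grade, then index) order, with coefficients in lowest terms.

Distribute over the terms of R1 (each basis-blade product reordered to ascending indices, repeated generators contracted through their squares):
(-6/5) R2 = 286/15 + 22*e12 + 6/5*e13 + 68/15*e23
(-5/2*e12) R2 = -275/6 + 715/18*e12 + 85/9*e13 - 5/2*e23
(-5/4*e13) R2 = -5/4 - 85/18*e12 + 715/36*e13 + 275/12*e23
(12/5*e23) R2 = 136/15 - 12/5*e12 + 44*e13 - 572/15*e23
Summing the partial products and collecting blades:
Answer: -379/20 + 273/5*e12 + 13411/180*e13 - 791/60*e23


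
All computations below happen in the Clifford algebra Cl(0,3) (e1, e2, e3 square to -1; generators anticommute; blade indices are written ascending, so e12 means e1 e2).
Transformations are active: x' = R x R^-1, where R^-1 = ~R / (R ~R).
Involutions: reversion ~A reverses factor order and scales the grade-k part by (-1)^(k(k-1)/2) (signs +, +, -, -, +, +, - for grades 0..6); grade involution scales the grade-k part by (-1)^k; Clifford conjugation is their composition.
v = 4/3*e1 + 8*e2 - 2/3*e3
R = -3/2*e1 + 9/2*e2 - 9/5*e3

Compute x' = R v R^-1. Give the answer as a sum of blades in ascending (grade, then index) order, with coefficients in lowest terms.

~R = -3/2*e1 + 9/2*e2 - 9/5*e3, and R ~R = -1287/50, so R^-1 = ~R / (-1287/50).
R v = -176/5 - 18*e12 + 17/5*e13 + 57/5*e23
Answer: -212/39*e1 + 56/13*e2 - 166/39*e3


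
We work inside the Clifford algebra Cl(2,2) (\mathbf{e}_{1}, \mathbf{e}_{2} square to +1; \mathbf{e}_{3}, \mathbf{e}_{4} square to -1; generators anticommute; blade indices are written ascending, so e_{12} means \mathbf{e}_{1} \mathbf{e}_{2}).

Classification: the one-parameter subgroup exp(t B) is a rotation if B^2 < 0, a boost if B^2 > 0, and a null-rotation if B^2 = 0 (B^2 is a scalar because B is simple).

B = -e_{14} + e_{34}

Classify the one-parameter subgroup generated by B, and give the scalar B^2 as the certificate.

B^2 term by term: the squares give (-1)^2*(e_{14})^2 + (1)^2*(e_{34})^2 = 1*(+1) + 1*(-1) = 0 (each basis 2-blade squares to minus the product of its generators' squares); cross terms between blades sharing an index anticommute and cancel. So B^2 = 0.
Answer: null-rotation, certificate B^2 = 0. Key observation: B^2 = 0 is a conjugation invariant, so its sign decides the class regardless of the surface form of B.


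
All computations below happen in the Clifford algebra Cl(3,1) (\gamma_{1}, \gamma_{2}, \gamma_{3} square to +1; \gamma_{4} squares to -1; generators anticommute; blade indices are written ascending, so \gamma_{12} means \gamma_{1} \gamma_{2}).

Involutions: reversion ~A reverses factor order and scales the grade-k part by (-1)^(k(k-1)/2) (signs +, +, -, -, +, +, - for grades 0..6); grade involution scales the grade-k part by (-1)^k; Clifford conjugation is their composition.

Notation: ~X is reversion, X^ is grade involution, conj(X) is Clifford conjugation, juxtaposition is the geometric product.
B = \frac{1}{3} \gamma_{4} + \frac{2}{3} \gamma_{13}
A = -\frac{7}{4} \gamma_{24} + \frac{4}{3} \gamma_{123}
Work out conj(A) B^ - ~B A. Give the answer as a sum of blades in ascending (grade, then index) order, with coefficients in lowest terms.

first term: \frac{53}{36} \gamma_{2} - \frac{29}{18} \gamma_{1234}
second term: -\frac{53}{36} \gamma_{2} - \frac{29}{18} \gamma_{1234}
Answer: \frac{53}{18} \gamma_{2}


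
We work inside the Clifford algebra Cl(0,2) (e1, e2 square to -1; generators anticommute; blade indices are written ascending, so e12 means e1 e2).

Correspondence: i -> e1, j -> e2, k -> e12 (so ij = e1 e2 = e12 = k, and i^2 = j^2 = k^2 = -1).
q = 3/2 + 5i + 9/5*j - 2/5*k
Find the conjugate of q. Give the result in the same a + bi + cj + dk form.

In blades: q = 3/2 + 5*e1 + 9/5*e2 - 2/5*e12.
Conjugation here is Clifford conjugation: the scalar is fixed and the grade-1 and grade-2 blades all flip sign, giving 3/2 - 5*e1 - 9/5*e2 + 2/5*e12; translating back:
Answer: 3/2 - 5i - 9/5*j + 2/5*k


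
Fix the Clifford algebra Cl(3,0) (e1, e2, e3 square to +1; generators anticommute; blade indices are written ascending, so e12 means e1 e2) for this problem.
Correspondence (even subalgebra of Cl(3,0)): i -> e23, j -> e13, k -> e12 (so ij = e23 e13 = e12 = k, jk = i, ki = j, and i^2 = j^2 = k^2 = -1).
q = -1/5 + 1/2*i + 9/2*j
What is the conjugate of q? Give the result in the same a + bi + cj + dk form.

In blades: q = -1/5 + 9/2*e13 + 1/2*e23.
Quaternion conjugation is reversion on the even subalgebra: the scalar is fixed and every grade-2 blade flips sign, giving -1/5 - 9/2*e13 - 1/2*e23; translating back:
Answer: -1/5 - 1/2*i - 9/2*j


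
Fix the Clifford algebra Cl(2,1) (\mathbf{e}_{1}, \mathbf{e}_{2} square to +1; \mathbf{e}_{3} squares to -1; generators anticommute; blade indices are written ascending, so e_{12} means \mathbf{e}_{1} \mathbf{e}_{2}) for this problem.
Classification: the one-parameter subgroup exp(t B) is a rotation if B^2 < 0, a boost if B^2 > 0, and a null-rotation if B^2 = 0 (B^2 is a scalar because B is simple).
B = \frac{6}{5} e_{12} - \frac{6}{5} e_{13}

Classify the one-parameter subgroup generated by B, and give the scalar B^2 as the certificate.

B^2 term by term: the squares give (\frac{6}{5})^2*(e_{12})^2 + (-\frac{6}{5})^2*(e_{13})^2 = \frac{36}{25}*(-1) + \frac{36}{25}*(+1) = 0 (each basis 2-blade squares to minus the product of its generators' squares); cross terms between blades sharing an index anticommute and cancel. So B^2 = 0.
Answer: null-rotation, certificate B^2 = 0. Why this suffices: the scalar 0 survives any versor conjugation, so its sign alone determines the class however B is presented.


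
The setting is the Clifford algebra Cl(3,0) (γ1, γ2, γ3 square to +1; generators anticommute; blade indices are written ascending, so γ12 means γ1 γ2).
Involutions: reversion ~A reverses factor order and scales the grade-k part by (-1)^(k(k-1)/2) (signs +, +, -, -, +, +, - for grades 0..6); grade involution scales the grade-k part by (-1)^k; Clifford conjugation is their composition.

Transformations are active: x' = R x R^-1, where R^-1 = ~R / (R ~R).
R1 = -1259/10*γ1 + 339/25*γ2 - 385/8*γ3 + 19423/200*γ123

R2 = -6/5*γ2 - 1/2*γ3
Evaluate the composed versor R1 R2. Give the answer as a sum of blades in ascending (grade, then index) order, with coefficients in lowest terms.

Distribute over the terms of R2 (each basis-blade product reordered to ascending indices, repeated generators contracted through their squares):
R1 (-6/5*γ2) = -2034/125 + 3777/25*γ12 + 58269/500*γ13 - 231/4*γ23
R1 (-1/2*γ3) = 385/16 - 19423/400*γ12 + 1259/20*γ13 - 339/50*γ23
Summing the partial products and collecting blades:
Answer: 15581/2000 + 41009/400*γ12 + 22436/125*γ13 - 6453/100*γ23


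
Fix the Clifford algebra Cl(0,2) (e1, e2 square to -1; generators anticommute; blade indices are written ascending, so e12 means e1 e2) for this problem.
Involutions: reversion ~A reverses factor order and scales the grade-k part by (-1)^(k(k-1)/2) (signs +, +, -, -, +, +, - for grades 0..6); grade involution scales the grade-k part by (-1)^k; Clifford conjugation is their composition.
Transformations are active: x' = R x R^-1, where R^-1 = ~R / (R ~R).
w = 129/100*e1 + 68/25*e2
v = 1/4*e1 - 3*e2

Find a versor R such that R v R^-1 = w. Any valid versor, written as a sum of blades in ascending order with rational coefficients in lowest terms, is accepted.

The midline construction: v and w both square to -145/16, so reflecting in their sum 77/50*e1 - 7/25*e2 exchanges them.
Answer: 77/50*e1 - 7/25*e2


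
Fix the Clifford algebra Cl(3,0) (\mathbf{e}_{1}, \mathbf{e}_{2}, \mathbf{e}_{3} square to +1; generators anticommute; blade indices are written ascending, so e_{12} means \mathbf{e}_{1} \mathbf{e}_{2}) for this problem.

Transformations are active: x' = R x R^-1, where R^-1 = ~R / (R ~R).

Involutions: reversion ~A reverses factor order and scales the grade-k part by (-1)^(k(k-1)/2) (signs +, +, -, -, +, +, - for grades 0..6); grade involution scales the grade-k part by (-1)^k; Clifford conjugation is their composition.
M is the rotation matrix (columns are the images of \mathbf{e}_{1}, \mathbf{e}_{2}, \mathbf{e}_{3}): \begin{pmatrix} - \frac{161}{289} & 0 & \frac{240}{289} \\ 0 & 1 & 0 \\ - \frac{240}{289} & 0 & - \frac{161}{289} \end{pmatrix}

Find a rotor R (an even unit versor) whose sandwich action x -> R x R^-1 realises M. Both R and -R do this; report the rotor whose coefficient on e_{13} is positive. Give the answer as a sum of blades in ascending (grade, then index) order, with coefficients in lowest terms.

Method: write R = a + b12*e_{12} + b13*e_{13} + b23*e_{23} with a^2 + b12^2 + b13^2 + b23^2 = 1 (so R^-1 = ~R). Expanding the columns R e_j ~R gives tr M = 4a^2 - 1 and, from the antisymmetric part, M21 - M12 = -4a*b12, M13 - M31 = 4a*b13, M32 - M23 = -4a*b23.
Here tr M = -\frac{33}{289}, so a^2 = (1 + tr M)/4 = \frac{64}{289} and a = ±\frac{8}{17}. Taking a = \frac{8}{17}: M21 - M12 = 0, M13 - M31 = \frac{480}{289}, M32 - M23 = 0, giving b12 = 0, b13 = \frac{15}{17}, b23 = 0, i.e. R = \frac{8}{17} + \frac{15}{17} e_{13}.
Its e_{13} coefficient is already positive.
Answer: \frac{8}{17} + \frac{15}{17} e_{13}. Note: both R and -R realise this M (trace -\frac{33}{289}); the covering map identifies them, and the e_{13}-coefficient sign is the tie-breaker.


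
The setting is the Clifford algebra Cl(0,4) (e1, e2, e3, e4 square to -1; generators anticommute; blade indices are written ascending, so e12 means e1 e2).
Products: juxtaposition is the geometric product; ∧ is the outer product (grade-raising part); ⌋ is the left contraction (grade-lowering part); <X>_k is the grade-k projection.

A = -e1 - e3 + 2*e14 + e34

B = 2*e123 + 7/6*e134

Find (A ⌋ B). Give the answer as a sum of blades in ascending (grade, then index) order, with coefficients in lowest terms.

step 1: -7/6*e1 + 7/3*e3 + 2*e12 - 7/6*e14 + 2*e23 + 7/6*e34
Answer: -7/6*e1 + 7/3*e3 + 2*e12 - 7/6*e14 + 2*e23 + 7/6*e34


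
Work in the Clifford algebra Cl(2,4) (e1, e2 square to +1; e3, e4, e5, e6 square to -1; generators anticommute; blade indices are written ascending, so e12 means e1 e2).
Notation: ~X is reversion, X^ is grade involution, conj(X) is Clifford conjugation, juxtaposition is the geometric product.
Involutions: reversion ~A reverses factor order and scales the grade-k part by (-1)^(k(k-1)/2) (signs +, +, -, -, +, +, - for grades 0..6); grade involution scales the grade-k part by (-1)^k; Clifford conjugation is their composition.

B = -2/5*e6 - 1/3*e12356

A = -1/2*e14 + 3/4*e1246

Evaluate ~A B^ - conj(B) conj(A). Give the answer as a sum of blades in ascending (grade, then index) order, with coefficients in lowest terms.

first term: -3/10*e124 + 1/5*e146 - 1/4*e345 - 1/6*e23456
second term: 3/10*e124 + 1/5*e146 + 1/4*e345 + 1/6*e23456
Answer: -3/5*e124 - 1/2*e345 - 1/3*e23456


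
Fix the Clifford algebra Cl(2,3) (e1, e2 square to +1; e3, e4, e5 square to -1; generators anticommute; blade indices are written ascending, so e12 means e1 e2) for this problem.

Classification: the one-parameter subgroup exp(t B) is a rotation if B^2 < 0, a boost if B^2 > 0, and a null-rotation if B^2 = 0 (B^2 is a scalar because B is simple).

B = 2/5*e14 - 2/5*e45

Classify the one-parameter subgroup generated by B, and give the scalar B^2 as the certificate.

B^2 term by term: the squares give (2/5)^2*(e14)^2 + (-2/5)^2*(e45)^2 = 4/25*(+1) + 4/25*(-1) = 0 (each basis 2-blade squares to minus the product of its generators' squares); cross terms between blades sharing an index anticommute and cancel. So B^2 = 0.
Answer: null-rotation, certificate B^2 = 0. Because 0 is invariant under every versor sandwich, the classification follows from its sign alone.


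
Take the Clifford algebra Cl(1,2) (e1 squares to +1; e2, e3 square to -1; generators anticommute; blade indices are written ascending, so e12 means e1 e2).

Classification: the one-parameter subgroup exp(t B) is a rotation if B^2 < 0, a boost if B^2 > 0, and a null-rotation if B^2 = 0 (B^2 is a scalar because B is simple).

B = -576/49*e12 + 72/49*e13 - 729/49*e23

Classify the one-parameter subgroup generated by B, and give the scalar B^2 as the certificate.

B^2 term by term: the squares give (-576/49)^2*(e12)^2 + (72/49)^2*(e13)^2 + (-729/49)^2*(e23)^2 = 331776/2401*(+1) + 5184/2401*(+1) + 531441/2401*(-1) = -81 (each basis 2-blade squares to minus the product of its generators' squares); cross terms between blades sharing an index anticommute and cancel. So B^2 = -81.
Answer: rotation, certificate B^2 = -81. No conjugation can change B^2 = -81; the sign gives the class.
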